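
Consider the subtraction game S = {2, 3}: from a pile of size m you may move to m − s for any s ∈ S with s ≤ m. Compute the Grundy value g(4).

2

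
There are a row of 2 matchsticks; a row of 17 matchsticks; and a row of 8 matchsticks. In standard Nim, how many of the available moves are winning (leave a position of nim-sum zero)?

1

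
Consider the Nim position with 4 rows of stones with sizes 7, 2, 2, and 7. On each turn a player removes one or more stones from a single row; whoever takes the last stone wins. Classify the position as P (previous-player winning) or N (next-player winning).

P-position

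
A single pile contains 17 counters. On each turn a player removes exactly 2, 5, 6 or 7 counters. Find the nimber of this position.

Build the Grundy sequence with g(k) = mex{g(k−s) : s ∈ {2, 5, 6, 7}, s ≤ k}:
k:     0  1  2  3  4  5  6  7  8  9 10 11 12 13 14 15 16 17
g(k):  0  0  1  1  0  2  1  3  2  2  3  3  0  0  1  1  0  2
So g(17) = 2.

2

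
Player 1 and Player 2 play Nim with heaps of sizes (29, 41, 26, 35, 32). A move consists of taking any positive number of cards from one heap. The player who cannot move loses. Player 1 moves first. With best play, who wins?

Player 1 wins

Nim-sum: 29 XOR 41 XOR 26 XOR 35 XOR 32 = 45.
The nim-sum is 45 ≠ 0, so this is an N-position: the player to move can win; Player 1 has a winning move.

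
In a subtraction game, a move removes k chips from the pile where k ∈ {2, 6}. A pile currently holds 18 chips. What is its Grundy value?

Grundy values for subtraction set {2, 6}:
k:     0  1  2  3  4  5  6  7  8  9 10 11 12 13 14 15 16 17 18
g(k):  0  0  1  1  0  0  1  1  0  0  1  1  0  0  1  1  0  0  1
So g(18) = 1.

1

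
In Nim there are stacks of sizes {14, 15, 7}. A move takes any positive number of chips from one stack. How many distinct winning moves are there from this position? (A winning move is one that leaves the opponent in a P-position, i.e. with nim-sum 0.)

3

Write each in binary and XOR column by column:
  1110  (14)
  1111  (15)
  0111  (7)
  ----
  0110  (6)
The overall nim-sum is X = 6. A stack of size p has a winning move iff p XOR X < p (reduce it to p XOR X).
  14: 14 XOR 6 = 8 < 14 — winning move (to 8).
  15: 15 XOR 6 = 9 < 15 — winning move (to 9).
  7: 7 XOR 6 = 1 < 7 — winning move (to 1).
That gives 3 winning moves.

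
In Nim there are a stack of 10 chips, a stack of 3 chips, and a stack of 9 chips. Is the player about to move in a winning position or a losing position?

Losing position

Compute the nim-sum pairwise:
10 ⊕ 3 = 9
9 ⊕ 9 = 0
The nim-sum is 0, so this is a P-position: the player to move is in a losing position under optimal play.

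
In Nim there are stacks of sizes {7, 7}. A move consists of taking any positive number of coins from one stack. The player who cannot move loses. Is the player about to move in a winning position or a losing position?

Write each in binary and XOR column by column:
  111  (7)
  111  (7)
  ---
  000  (0)
The nim-sum is 0, so this is a P-position: the player to move is in a losing position under optimal play.

Losing position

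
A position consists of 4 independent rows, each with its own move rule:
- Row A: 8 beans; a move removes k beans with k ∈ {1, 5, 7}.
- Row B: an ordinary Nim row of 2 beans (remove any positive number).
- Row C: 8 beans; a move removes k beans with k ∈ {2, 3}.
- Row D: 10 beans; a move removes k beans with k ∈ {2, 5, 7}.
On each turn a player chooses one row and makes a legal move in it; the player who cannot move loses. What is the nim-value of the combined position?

Build the Grundy sequence for row A with g(k) = mex{g(k−s) : s ∈ {1, 5, 7}, s ≤ k}:
k:     0  1  2  3  4  5  6  7  8
g(k):  0  1  0  1  0  1  0  1  0
So g(8) = 0.
Row B is a plain Nim row of size 2, so its Grundy value is 2.
Grundy values for row C (subtraction set {2, 3}):
g(0) = mex{} = 0
g(1) = mex{} = 0
g(2) = mex{0} = 1
g(3) = mex{0} = 1
g(4) = mex{0,1} = 2
g(5) = mex{1} = 0
g(6) = mex{1,2} = 0
g(7) = mex{0,2} = 1
g(8) = mex{0} = 1
So g(8) = 1.
Build the Grundy sequence for row D with g(k) = mex{g(k−s) : s ∈ {2, 5, 7}, s ≤ k}:
g(0) = mex{} = 0
g(1) = mex{} = 0
g(2) = mex{0} = 1
g(3) = mex{0} = 1
g(4) = mex{1} = 0
g(5) = mex{0,1} = 2
g(6) = mex{0} = 1
g(7) = mex{0,1,2} = 3
g(8) = mex{0,1} = 2
g(9) = mex{0,1,3} = 2
g(10) = mex{1,2} = 0
So g(10) = 0.
By the Sprague-Grundy theorem, the Grundy value of a sum of independent games is the XOR of the component values.
Combined value = 0 XOR 2 XOR 1 XOR 0 = 3.

3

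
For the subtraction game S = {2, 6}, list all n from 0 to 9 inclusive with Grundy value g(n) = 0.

0, 1, 4, 5, 8, 9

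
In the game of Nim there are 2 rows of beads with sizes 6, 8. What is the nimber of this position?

Write each in binary and XOR column by column:
  0110  (6)
  1000  (8)
  ----
  1110  (14)

14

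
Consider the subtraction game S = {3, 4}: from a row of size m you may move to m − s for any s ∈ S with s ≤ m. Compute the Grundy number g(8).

0

Compute g(0), g(1), … for moves {3, 4}:
g(0) = mex{} = 0
g(1) = mex{} = 0
g(2) = mex{} = 0
g(3) = mex{0} = 1
g(4) = mex{0} = 1
g(5) = mex{0} = 1
g(6) = mex{0,1} = 2
g(7) = mex{1} = 0
g(8) = mex{1} = 0
So g(8) = 0.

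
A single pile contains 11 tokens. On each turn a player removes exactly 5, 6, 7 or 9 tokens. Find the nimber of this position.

2

Compute g(0), g(1), … for moves {5, 6, 7, 9}:
k:     0  1  2  3  4  5  6  7  8  9 10 11
g(k):  0  0  0  0  0  1  1  1  1  1  2  2
So g(11) = 2.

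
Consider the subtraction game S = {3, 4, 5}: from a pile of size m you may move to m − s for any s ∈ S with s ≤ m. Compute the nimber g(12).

1

Compute g(0), g(1), … for moves {3, 4, 5}:
g(0) = mex{} = 0
g(1) = mex{} = 0
g(2) = mex{} = 0
g(3) = mex{0} = 1
g(4) = mex{0} = 1
g(5) = mex{0} = 1
g(6) = mex{0,1} = 2
g(7) = mex{0,1} = 2
g(8) = mex{1} = 0
g(9) = mex{1,2} = 0
g(10) = mex{1,2} = 0
g(11) = mex{0,2} = 1
g(12) = mex{0,2} = 1
So g(12) = 1.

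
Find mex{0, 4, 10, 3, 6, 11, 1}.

2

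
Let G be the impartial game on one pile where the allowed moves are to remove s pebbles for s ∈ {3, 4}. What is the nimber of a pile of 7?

0

Grundy values for subtraction set {3, 4}:
k:     0  1  2  3  4  5  6  7
g(k):  0  0  0  1  1  1  2  0
So g(7) = 0.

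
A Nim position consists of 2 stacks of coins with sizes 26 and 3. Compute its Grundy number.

Compute the nim-sum pairwise:
26 XOR 3 = 25

25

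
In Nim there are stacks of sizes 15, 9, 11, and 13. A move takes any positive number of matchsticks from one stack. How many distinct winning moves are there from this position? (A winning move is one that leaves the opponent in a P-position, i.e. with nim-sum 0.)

0

Nim-sum: 15 ⊕ 9 ⊕ 11 ⊕ 13 = 0.
The nim-sum is already 0, so every move leaves a nonzero nim-sum — there are no winning moves.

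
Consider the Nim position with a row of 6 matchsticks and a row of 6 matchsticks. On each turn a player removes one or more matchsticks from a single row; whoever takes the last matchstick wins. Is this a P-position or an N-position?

P-position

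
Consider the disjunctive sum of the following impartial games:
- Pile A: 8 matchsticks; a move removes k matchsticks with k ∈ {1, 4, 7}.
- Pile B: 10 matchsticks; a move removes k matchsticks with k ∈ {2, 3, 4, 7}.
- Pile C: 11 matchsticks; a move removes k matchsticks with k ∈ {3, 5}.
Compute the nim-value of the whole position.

3

Build the Grundy sequence for pile A with g(k) = mex{g(k−s) : s ∈ {1, 4, 7}, s ≤ k}:
k:     0  1  2  3  4  5  6  7  8
g(k):  0  1  0  1  2  0  1  2  0
So g(8) = 0.
Grundy values for pile B (subtraction set {2, 3, 4, 7}):
g(0) = mex{} = 0
g(1) = mex{} = 0
g(2) = mex{0} = 1
g(3) = mex{0} = 1
g(4) = mex{0,1} = 2
g(5) = mex{0,1} = 2
g(6) = mex{1,2} = 0
g(7) = mex{0,1,2} = 3
g(8) = mex{0,2} = 1
g(9) = mex{0,1,2,3} = 4
g(10) = mex{0,1,3} = 2
So g(10) = 2.
Grundy values for pile C (subtraction set {3, 5}):
g(0) = mex{} = 0
g(1) = mex{} = 0
g(2) = mex{} = 0
g(3) = mex{0} = 1
g(4) = mex{0} = 1
g(5) = mex{0} = 1
g(6) = mex{0,1} = 2
g(7) = mex{0,1} = 2
g(8) = mex{1} = 0
g(9) = mex{1,2} = 0
g(10) = mex{1,2} = 0
g(11) = mex{0,2} = 1
So g(11) = 1.
The value of a disjunctive sum is the nim-sum of the parts.
Combined value = 0 XOR 2 XOR 1 = 3.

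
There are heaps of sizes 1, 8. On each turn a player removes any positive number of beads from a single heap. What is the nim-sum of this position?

9

Compute the nim-sum pairwise:
1 ^ 8 = 9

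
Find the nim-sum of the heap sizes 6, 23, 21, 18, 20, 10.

Compute the nim-sum pairwise:
6 ^ 23 = 17
17 ^ 21 = 4
4 ^ 18 = 22
22 ^ 20 = 2
2 ^ 10 = 8

8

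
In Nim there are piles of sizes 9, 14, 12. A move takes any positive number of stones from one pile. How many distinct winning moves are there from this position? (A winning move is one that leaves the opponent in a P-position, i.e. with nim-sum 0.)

Write each in binary and XOR column by column:
  1001  (9)
  1110  (14)
  1100  (12)
  ----
  1011  (11)
The overall nim-sum is X = 11. A pile of size p has a winning move iff p XOR X < p (reduce it to p XOR X).
  9: 9 XOR 11 = 2 < 9 — winning move (to 2).
  14: 14 XOR 11 = 5 < 14 — winning move (to 5).
  12: 12 XOR 11 = 7 < 12 — winning move (to 7).
That gives 3 winning moves.

3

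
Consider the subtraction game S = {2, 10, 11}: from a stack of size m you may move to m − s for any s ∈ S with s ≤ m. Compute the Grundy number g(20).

Compute g(0), g(1), … for moves {2, 10, 11}:
k:     0  1  2  3  4  5  6  7  8  9 10 11 12 13 14 15 16 17 18 19 20
g(k):  0  0  1  1  0  0  1  1  0  0  1  1  2  0  3  1  2  0  3  1  2
So g(20) = 2.

2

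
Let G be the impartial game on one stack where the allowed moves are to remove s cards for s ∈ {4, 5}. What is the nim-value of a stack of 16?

Grundy values for subtraction set {4, 5}:
k:     0  1  2  3  4  5  6  7  8  9 10 11 12 13 14 15 16
g(k):  0  0  0  0  1  1  1  1  2  0  0  0  0  1  1  1  1
So g(16) = 1.

1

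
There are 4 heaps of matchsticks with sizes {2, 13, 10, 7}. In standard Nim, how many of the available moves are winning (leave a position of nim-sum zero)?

3

Nim-sum: 2 ⊕ 13 ⊕ 10 ⊕ 7 = 2.
The overall nim-sum is X = 2. A heap of size p has a winning move iff p XOR X < p (reduce it to p XOR X).
  2: 2 XOR 2 = 0 < 2 — winning move (to 0).
  13: 13 XOR 2 = 15 ≥ 13 — no move.
  10: 10 XOR 2 = 8 < 10 — winning move (to 8).
  7: 7 XOR 2 = 5 < 7 — winning move (to 5).
That gives 3 winning moves.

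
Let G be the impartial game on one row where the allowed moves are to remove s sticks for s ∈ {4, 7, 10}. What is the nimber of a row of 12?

Build the Grundy sequence with g(k) = mex{g(k−s) : s ∈ {4, 7, 10}, s ≤ k}:
k:     0  1  2  3  4  5  6  7  8  9 10 11 12
g(k):  0  0  0  0  1  1  1  1  2  2  2  2  3
So g(12) = 3.

3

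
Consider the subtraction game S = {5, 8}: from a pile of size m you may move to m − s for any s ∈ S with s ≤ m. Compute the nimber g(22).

Grundy values for subtraction set {5, 8}:
k:     0  1  2  3  4  5  6  7  8  9 10 11 12 13 14 15 16 17 18 19 20 21 22
g(k):  0  0  0  0  0  1  1  1  1  1  2  2  2  0  0  0  0  0  1  1  1  1  1
So g(22) = 1.

1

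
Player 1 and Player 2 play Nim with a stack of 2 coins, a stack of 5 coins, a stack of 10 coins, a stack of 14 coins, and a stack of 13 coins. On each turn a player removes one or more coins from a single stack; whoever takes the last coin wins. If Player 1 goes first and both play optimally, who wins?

Compute the nim-sum pairwise:
2 ^ 5 = 7
7 ^ 10 = 13
13 ^ 14 = 3
3 ^ 13 = 14
The nim-sum is 14 ≠ 0, so this is an N-position: the player to move can win; Player 1 has a winning move.

Player 1 wins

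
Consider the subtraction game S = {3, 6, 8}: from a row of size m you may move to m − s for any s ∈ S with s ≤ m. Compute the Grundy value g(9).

3

Compute g(0), g(1), … for moves {3, 6, 8}:
g(0) = mex{} = 0
g(1) = mex{} = 0
g(2) = mex{} = 0
g(3) = mex{0} = 1
g(4) = mex{0} = 1
g(5) = mex{0} = 1
g(6) = mex{0,1} = 2
g(7) = mex{0,1} = 2
g(8) = mex{0,1} = 2
g(9) = mex{0,1,2} = 3
So g(9) = 3.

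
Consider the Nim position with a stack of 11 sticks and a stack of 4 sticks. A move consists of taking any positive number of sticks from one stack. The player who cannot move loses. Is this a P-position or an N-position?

N-position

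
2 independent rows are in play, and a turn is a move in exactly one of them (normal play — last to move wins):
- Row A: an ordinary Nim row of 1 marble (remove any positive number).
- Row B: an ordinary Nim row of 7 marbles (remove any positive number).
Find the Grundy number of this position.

6

Row A is a plain Nim row of size 1, so its Grundy value is 1.
Row B is a plain Nim row of size 7, so its Grundy value is 7.
The value of a disjunctive sum is the nim-sum of the parts.
Combined value = 1 XOR 7 = 6.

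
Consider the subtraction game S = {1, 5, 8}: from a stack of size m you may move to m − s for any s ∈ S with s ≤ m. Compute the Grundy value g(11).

3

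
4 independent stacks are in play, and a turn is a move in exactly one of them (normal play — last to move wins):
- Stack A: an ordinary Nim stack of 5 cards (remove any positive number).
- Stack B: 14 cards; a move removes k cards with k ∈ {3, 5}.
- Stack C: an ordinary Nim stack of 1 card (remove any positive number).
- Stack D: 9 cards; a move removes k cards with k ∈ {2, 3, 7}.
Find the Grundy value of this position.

Stack A is a plain Nim stack of size 5, so its Grundy value is 5.
Build the Grundy sequence for stack B with g(k) = mex{g(k−s) : s ∈ {3, 5}, s ≤ k}:
k:     0  1  2  3  4  5  6  7  8  9 10 11 12 13 14
g(k):  0  0  0  1  1  1  2  2  0  0  0  1  1  1  2
So g(14) = 2.
Stack C is a plain Nim stack of size 1, so its Grundy value is 1.
Grundy values for stack D (subtraction set {2, 3, 7}):
g(0) = mex{} = 0
g(1) = mex{} = 0
g(2) = mex{0} = 1
g(3) = mex{0} = 1
g(4) = mex{0,1} = 2
g(5) = mex{1} = 0
g(6) = mex{1,2} = 0
g(7) = mex{0,2} = 1
g(8) = mex{0} = 1
g(9) = mex{0,1} = 2
So g(9) = 2.
The value of a disjunctive sum is the nim-sum of the parts.
Combined value = 5 ⊕ 2 ⊕ 1 ⊕ 2 = 4.

4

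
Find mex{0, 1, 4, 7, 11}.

2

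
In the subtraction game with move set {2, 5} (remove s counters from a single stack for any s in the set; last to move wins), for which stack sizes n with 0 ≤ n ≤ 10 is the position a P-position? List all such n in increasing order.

0, 1, 4, 7, 8

Build the Grundy sequence with g(k) = mex{g(k−s) : s ∈ {2, 5}, s ≤ k}:
g(0) = mex{} = 0
g(1) = mex{} = 0
g(2) = mex{0} = 1
g(3) = mex{0} = 1
g(4) = mex{1} = 0
g(5) = mex{0,1} = 2
g(6) = mex{0} = 1
g(7) = mex{1,2} = 0
g(8) = mex{1} = 0
g(9) = mex{0} = 1
g(10) = mex{0,2} = 1
The P-positions (g = 0) in 0..10 are 0, 1, 4, 7, 8.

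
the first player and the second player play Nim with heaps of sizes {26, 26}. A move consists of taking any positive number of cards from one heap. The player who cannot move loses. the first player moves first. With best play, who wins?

Compute the nim-sum pairwise:
26 XOR 26 = 0
The nim-sum is 0, so this is a P-position: the player to move is in a losing position under optimal play; the first player is about to move from it and so loses — the second player wins.

the second player wins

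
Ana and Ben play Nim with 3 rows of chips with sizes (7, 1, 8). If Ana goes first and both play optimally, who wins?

Ana wins

In binary:
  0111  (7)
  0001  (1)
  1000  (8)
  ----
  1110  (14)
The nim-sum is 14 ≠ 0, so this is an N-position: the player to move can win; Ana has a winning move.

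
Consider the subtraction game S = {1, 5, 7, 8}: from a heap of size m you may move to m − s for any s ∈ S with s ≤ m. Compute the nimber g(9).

3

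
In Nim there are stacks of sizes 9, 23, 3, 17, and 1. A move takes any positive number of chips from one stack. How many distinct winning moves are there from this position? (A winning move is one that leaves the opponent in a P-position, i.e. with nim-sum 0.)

1

Nim-sum: 9 ^ 23 ^ 3 ^ 17 ^ 1 = 13.
The overall nim-sum is X = 13. A stack of size p has a winning move iff p XOR X < p (reduce it to p XOR X).
  9: 9 XOR 13 = 4 < 9 — winning move (to 4).
  23: 23 XOR 13 = 26 ≥ 23 — no move.
  3: 3 XOR 13 = 14 ≥ 3 — no move.
  17: 17 XOR 13 = 28 ≥ 17 — no move.
  1: 1 XOR 13 = 12 ≥ 1 — no move.
That gives 1 winning move.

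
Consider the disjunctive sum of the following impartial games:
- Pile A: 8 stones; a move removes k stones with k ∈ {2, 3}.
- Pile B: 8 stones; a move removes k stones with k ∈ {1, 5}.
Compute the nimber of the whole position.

1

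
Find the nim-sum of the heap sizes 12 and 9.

Compute the nim-sum pairwise:
12 XOR 9 = 5

5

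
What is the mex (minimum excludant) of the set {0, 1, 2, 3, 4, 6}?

5

The values 0, 1, 2, 3, 4 are all present; 5 is the first non-negative integer missing from the set.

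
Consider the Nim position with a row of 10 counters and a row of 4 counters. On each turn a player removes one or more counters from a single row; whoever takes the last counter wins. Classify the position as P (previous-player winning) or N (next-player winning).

Bitwise XOR of the heap sizes:
  1010  (10)
  0100  (4)
  ----
  1110  (14)
The nim-sum is 14 ≠ 0, so this is an N-position: the player to move can win.

N-position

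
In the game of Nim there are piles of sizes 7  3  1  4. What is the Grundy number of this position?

1

Nim-sum: 7 ⊕ 3 ⊕ 1 ⊕ 4 = 1.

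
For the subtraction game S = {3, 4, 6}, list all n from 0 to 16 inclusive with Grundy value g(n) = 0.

Grundy values for subtraction set {3, 4, 6}:
k:     0  1  2  3  4  5  6  7  8  9 10 11 12 13 14 15 16
g(k):  0  0  0  1  1  1  2  2  2  0  0  0  1  1  1  2  2
The P-positions (g = 0) in 0..16 are 0, 1, 2, 9, 10, 11.

0, 1, 2, 9, 10, 11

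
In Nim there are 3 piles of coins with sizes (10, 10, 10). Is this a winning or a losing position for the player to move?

Winning position

Nim-sum: 10 XOR 10 XOR 10 = 10.
The nim-sum is 10 ≠ 0, so this is an N-position: the player to move can win.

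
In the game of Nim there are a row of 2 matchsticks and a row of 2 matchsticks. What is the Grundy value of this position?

Nim-sum: 2 ^ 2 = 0.

0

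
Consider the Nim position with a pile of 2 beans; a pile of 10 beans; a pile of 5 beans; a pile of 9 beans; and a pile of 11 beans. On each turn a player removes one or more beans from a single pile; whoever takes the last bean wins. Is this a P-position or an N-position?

N-position

Nim-sum: 2 ⊕ 10 ⊕ 5 ⊕ 9 ⊕ 11 = 15.
The nim-sum is 15 ≠ 0, so this is an N-position: the player to move can win.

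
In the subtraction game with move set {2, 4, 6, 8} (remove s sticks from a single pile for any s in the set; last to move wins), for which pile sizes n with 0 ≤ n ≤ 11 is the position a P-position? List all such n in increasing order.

Compute g(0), g(1), … for moves {2, 4, 6, 8}:
k:     0  1  2  3  4  5  6  7  8  9 10 11
g(k):  0  0  1  1  2  2  3  3  4  4  0  0
The P-positions (g = 0) in 0..11 are 0, 1, 10, 11.

0, 1, 10, 11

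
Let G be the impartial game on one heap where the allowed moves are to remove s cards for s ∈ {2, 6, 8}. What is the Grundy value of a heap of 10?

3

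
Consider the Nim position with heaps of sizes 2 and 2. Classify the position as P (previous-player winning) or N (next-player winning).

P-position

Nim-sum: 2 XOR 2 = 0.
The nim-sum is 0, so this is a P-position: the player to move is in a losing position under optimal play.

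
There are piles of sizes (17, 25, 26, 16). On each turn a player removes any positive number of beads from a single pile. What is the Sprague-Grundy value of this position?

2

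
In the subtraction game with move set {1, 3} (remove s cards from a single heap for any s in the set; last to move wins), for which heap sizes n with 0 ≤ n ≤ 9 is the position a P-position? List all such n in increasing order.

0, 2, 4, 6, 8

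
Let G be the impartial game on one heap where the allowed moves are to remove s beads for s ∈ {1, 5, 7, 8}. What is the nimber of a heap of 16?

1

Compute g(0), g(1), … for moves {1, 5, 7, 8}:
k:     0  1  2  3  4  5  6  7  8  9 10 11 12 13 14 15 16
g(k):  0  1  0  1  0  1  0  1  2  3  2  3  2  3  2  0  1
So g(16) = 1.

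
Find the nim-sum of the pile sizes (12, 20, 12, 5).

17

Compute the nim-sum pairwise:
12 ^ 20 = 24
24 ^ 12 = 20
20 ^ 5 = 17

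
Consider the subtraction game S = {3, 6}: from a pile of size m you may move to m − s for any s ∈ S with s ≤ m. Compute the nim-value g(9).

Build the Grundy sequence with g(k) = mex{g(k−s) : s ∈ {3, 6}, s ≤ k}:
g(0) = mex{} = 0
g(1) = mex{} = 0
g(2) = mex{} = 0
g(3) = mex{0} = 1
g(4) = mex{0} = 1
g(5) = mex{0} = 1
g(6) = mex{0,1} = 2
g(7) = mex{0,1} = 2
g(8) = mex{0,1} = 2
g(9) = mex{1,2} = 0
So g(9) = 0.

0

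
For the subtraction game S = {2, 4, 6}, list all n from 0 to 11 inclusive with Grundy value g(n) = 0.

0, 1, 8, 9

Build the Grundy sequence with g(k) = mex{g(k−s) : s ∈ {2, 4, 6}, s ≤ k}:
k:     0  1  2  3  4  5  6  7  8  9 10 11
g(k):  0  0  1  1  2  2  3  3  0  0  1  1
The P-positions (g = 0) in 0..11 are 0, 1, 8, 9.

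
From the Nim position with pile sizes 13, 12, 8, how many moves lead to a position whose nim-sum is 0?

Nim-sum: 13 ^ 12 ^ 8 = 9.
The overall nim-sum is X = 9. A pile of size p has a winning move iff p XOR X < p (reduce it to p XOR X).
  13: 13 XOR 9 = 4 < 13 — winning move (to 4).
  12: 12 XOR 9 = 5 < 12 — winning move (to 5).
  8: 8 XOR 9 = 1 < 8 — winning move (to 1).
That gives 3 winning moves.

3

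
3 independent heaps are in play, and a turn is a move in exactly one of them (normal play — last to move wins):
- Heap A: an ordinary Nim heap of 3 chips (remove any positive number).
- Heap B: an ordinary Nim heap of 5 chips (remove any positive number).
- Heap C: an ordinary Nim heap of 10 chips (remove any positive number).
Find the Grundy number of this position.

12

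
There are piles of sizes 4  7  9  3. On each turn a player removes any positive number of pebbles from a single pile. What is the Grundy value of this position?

Compute the nim-sum pairwise:
4 ⊕ 7 = 3
3 ⊕ 9 = 10
10 ⊕ 3 = 9

9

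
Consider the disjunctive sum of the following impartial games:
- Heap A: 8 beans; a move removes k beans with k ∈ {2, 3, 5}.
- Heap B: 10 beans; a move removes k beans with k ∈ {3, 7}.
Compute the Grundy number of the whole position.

0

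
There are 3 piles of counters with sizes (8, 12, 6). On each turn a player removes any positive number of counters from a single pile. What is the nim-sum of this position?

Nim-sum: 8 ^ 12 ^ 6 = 2.

2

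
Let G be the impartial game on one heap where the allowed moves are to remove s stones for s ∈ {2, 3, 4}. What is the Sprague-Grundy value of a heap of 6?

0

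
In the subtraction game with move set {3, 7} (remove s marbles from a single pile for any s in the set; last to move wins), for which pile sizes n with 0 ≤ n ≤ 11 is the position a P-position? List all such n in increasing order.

0, 1, 2, 6, 10, 11

Grundy values for subtraction set {3, 7}:
k:     0  1  2  3  4  5  6  7  8  9 10 11
g(k):  0  0  0  1  1  1  0  2  2  1  0  0
The P-positions (g = 0) in 0..11 are 0, 1, 2, 6, 10, 11.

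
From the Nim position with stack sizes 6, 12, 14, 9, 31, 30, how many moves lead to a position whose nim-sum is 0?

5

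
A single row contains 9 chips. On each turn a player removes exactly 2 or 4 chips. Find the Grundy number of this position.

1

Compute g(0), g(1), … for moves {2, 4}:
g(0) = mex{} = 0
g(1) = mex{} = 0
g(2) = mex{0} = 1
g(3) = mex{0} = 1
g(4) = mex{0,1} = 2
g(5) = mex{0,1} = 2
g(6) = mex{1,2} = 0
g(7) = mex{1,2} = 0
g(8) = mex{0,2} = 1
g(9) = mex{0,2} = 1
So g(9) = 1.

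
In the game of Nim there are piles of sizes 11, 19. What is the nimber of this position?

24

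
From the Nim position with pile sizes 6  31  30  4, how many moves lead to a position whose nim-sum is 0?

In binary:
  00110  (6)
  11111  (31)
  11110  (30)
  00100  (4)
  -----
  00011  (3)
The overall nim-sum is X = 3. A pile of size p has a winning move iff p XOR X < p (reduce it to p XOR X).
  6: 6 XOR 3 = 5 < 6 — winning move (to 5).
  31: 31 XOR 3 = 28 < 31 — winning move (to 28).
  30: 30 XOR 3 = 29 < 30 — winning move (to 29).
  4: 4 XOR 3 = 7 ≥ 4 — no move.
That gives 3 winning moves.

3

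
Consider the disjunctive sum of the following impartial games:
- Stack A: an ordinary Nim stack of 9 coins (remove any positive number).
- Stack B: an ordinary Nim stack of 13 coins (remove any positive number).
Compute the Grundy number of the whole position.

4

Stack A is a plain Nim stack of size 9, so its Grundy value is 9.
Stack B is a plain Nim stack of size 13, so its Grundy value is 13.
The value of a disjunctive sum is the nim-sum of the parts.
Combined value = 9 XOR 13 = 4.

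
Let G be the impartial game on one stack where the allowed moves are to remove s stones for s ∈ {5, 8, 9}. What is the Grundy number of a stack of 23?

Grundy values for subtraction set {5, 8, 9}:
k:     0  1  2  3  4  5  6  7  8  9 10 11 12 13 14 15 16 17 18 19 20 21 22 23
g(k):  0  0  0  0  0  1  1  1  1  1  2  2  2  2  0  0  0  0  0  1  1  1  1  1
So g(23) = 1.

1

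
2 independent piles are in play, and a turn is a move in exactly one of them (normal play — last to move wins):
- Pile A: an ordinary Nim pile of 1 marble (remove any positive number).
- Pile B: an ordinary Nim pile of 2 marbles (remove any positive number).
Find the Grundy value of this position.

Pile A is a plain Nim pile of size 1, so its Grundy value is 1.
Pile B is a plain Nim pile of size 2, so its Grundy value is 2.
By the Sprague-Grundy theorem, the Grundy value of a sum of independent games is the XOR of the component values.
Combined value = 1 XOR 2 = 3.

3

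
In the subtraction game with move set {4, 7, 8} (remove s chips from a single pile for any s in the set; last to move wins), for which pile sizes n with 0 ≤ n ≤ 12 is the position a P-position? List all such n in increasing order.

0, 1, 2, 3, 12

Grundy values for subtraction set {4, 7, 8}:
k:     0  1  2  3  4  5  6  7  8  9 10 11 12
g(k):  0  0  0  0  1  1  1  1  2  2  2  2  0
The P-positions (g = 0) in 0..12 are 0, 1, 2, 3, 12.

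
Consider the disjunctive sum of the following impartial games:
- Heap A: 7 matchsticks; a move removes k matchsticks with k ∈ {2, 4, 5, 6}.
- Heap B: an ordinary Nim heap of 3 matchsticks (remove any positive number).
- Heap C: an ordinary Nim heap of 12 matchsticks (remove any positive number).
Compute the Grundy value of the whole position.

Build the Grundy sequence for heap A with g(k) = mex{g(k−s) : s ∈ {2, 4, 5, 6}, s ≤ k}:
g(0) = mex{} = 0
g(1) = mex{} = 0
g(2) = mex{0} = 1
g(3) = mex{0} = 1
g(4) = mex{0,1} = 2
g(5) = mex{0,1} = 2
g(6) = mex{0,1,2} = 3
g(7) = mex{0,1,2} = 3
So g(7) = 3.
Heap B is a plain Nim heap of size 3, so its Grundy value is 3.
Heap C is a plain Nim heap of size 12, so its Grundy value is 12.
By the Sprague-Grundy theorem, the Grundy value of a sum of independent games is the XOR of the component values.
Combined value = 3 ⊕ 3 ⊕ 12 = 12.

12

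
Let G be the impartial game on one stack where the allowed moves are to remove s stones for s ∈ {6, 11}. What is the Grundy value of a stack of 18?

0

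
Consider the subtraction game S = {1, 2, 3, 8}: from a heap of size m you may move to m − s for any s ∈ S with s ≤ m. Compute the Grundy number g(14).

Build the Grundy sequence with g(k) = mex{g(k−s) : s ∈ {1, 2, 3, 8}, s ≤ k}:
k:     0  1  2  3  4  5  6  7  8  9 10 11 12 13 14
g(k):  0  1  2  3  0  1  2  3  4  0  1  2  3  0  1
So g(14) = 1.

1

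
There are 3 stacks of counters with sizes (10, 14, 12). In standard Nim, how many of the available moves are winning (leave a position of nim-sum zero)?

3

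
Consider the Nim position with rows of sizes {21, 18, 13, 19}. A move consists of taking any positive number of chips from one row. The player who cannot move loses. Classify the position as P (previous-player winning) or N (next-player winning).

Bitwise XOR of the heap sizes:
  10101  (21)
  10010  (18)
  01101  (13)
  10011  (19)
  -----
  11001  (25)
The nim-sum is 25 ≠ 0, so this is an N-position: the player to move can win.

N-position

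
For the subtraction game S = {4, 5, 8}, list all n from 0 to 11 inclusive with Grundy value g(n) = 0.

0, 1, 2, 3

Build the Grundy sequence with g(k) = mex{g(k−s) : s ∈ {4, 5, 8}, s ≤ k}:
k:     0  1  2  3  4  5  6  7  8  9 10 11
g(k):  0  0  0  0  1  1  1  1  2  2  2  2
The P-positions (g = 0) in 0..11 are 0, 1, 2, 3.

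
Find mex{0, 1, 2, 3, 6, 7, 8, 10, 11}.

The values 0, 1, 2, 3 are all present; 4 is the first non-negative integer missing from the set.

4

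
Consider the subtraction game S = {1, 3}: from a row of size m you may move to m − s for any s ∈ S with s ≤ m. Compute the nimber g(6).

0

Compute g(0), g(1), … for moves {1, 3}:
k:     0  1  2  3  4  5  6
g(k):  0  1  0  1  0  1  0
So g(6) = 0.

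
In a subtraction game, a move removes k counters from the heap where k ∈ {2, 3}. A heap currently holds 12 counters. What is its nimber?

Compute g(0), g(1), … for moves {2, 3}:
k:     0  1  2  3  4  5  6  7  8  9 10 11 12
g(k):  0  0  1  1  2  0  0  1  1  2  0  0  1
So g(12) = 1.

1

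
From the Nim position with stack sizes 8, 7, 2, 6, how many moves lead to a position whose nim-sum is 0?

Nim-sum: 8 ^ 7 ^ 2 ^ 6 = 11.
The overall nim-sum is X = 11. A stack of size p has a winning move iff p XOR X < p (reduce it to p XOR X).
  8: 8 XOR 11 = 3 < 8 — winning move (to 3).
  7: 7 XOR 11 = 12 ≥ 7 — no move.
  2: 2 XOR 11 = 9 ≥ 2 — no move.
  6: 6 XOR 11 = 13 ≥ 6 — no move.
That gives 1 winning move.

1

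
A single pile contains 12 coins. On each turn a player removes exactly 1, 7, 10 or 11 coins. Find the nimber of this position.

Build the Grundy sequence with g(k) = mex{g(k−s) : s ∈ {1, 7, 10, 11}, s ≤ k}:
k:     0  1  2  3  4  5  6  7  8  9 10 11 12
g(k):  0  1  0  1  0  1  0  1  0  1  2  3  2
So g(12) = 2.

2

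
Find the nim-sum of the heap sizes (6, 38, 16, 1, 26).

Compute the nim-sum pairwise:
6 ⊕ 38 = 32
32 ⊕ 16 = 48
48 ⊕ 1 = 49
49 ⊕ 26 = 43

43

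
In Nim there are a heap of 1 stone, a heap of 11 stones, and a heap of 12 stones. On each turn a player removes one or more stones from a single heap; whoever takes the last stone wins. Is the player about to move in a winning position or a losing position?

Winning position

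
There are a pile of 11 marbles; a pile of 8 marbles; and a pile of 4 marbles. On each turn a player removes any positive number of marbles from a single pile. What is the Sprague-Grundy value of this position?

7

Nim-sum: 11 ⊕ 8 ⊕ 4 = 7.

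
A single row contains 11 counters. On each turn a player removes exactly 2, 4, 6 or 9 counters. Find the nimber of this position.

Compute g(0), g(1), … for moves {2, 4, 6, 9}:
g(0) = mex{} = 0
g(1) = mex{} = 0
g(2) = mex{0} = 1
g(3) = mex{0} = 1
g(4) = mex{0,1} = 2
g(5) = mex{0,1} = 2
g(6) = mex{0,1,2} = 3
g(7) = mex{0,1,2} = 3
g(8) = mex{1,2,3} = 0
g(9) = mex{0,1,2,3} = 4
g(10) = mex{0,2,3} = 1
g(11) = mex{1,2,3,4} = 0
So g(11) = 0.

0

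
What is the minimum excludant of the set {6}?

0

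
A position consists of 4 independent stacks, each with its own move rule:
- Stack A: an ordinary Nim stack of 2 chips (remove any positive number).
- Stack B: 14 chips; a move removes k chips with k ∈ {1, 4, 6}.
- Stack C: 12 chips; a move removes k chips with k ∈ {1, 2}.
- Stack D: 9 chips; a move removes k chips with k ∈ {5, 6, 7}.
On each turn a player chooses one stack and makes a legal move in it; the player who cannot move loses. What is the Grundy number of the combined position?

1

Stack A is a plain Nim stack of size 2, so its Grundy value is 2.
Build the Grundy sequence for stack B with g(k) = mex{g(k−s) : s ∈ {1, 4, 6}, s ≤ k}:
k:     0  1  2  3  4  5  6  7  8  9 10 11 12 13 14
g(k):  0  1  0  1  2  0  1  0  1  2  0  1  0  1  2
So g(14) = 2.
For stack C, compute g(0), g(1), … with moves {1, 2}:
k:     0  1  2  3  4  5  6  7  8  9 10 11 12
g(k):  0  1  2  0  1  2  0  1  2  0  1  2  0
So g(12) = 0.
For stack D, compute g(0), g(1), … with moves {5, 6, 7}:
k:     0  1  2  3  4  5  6  7  8  9
g(k):  0  0  0  0  0  1  1  1  1  1
So g(9) = 1.
By the Sprague-Grundy theorem, the Grundy value of a sum of independent games is the XOR of the component values.
Combined value = 2 XOR 2 XOR 0 XOR 1 = 1.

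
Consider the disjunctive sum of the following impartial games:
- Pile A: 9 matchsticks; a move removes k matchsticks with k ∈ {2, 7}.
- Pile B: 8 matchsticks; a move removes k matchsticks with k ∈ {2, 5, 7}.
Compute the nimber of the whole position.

Grundy values for pile A (subtraction set {2, 7}):
g(0) = mex{} = 0
g(1) = mex{} = 0
g(2) = mex{0} = 1
g(3) = mex{0} = 1
g(4) = mex{1} = 0
g(5) = mex{1} = 0
g(6) = mex{0} = 1
g(7) = mex{0} = 1
g(8) = mex{0,1} = 2
g(9) = mex{1} = 0
So g(9) = 0.
Build the Grundy sequence for pile B with g(k) = mex{g(k−s) : s ∈ {2, 5, 7}, s ≤ k}:
g(0) = mex{} = 0
g(1) = mex{} = 0
g(2) = mex{0} = 1
g(3) = mex{0} = 1
g(4) = mex{1} = 0
g(5) = mex{0,1} = 2
g(6) = mex{0} = 1
g(7) = mex{0,1,2} = 3
g(8) = mex{0,1} = 2
So g(8) = 2.
The value of a disjunctive sum is the nim-sum of the parts.
Combined value = 0 ⊕ 2 = 2.

2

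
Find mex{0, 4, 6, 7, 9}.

1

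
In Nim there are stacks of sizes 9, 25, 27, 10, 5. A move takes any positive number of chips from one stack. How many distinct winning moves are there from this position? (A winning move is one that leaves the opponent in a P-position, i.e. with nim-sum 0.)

1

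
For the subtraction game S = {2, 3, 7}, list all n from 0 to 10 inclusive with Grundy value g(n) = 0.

0, 1, 5, 6, 10

Build the Grundy sequence with g(k) = mex{g(k−s) : s ∈ {2, 3, 7}, s ≤ k}:
g(0) = mex{} = 0
g(1) = mex{} = 0
g(2) = mex{0} = 1
g(3) = mex{0} = 1
g(4) = mex{0,1} = 2
g(5) = mex{1} = 0
g(6) = mex{1,2} = 0
g(7) = mex{0,2} = 1
g(8) = mex{0} = 1
g(9) = mex{0,1} = 2
g(10) = mex{1} = 0
The P-positions (g = 0) in 0..10 are 0, 1, 5, 6, 10.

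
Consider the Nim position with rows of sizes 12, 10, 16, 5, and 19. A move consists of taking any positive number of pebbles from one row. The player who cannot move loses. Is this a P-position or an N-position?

P-position

Nim-sum: 12 ^ 10 ^ 16 ^ 5 ^ 19 = 0.
The nim-sum is 0, so this is a P-position: the player to move is in a losing position under optimal play.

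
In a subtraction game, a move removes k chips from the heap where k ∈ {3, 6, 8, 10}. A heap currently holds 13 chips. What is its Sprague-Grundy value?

Grundy values for subtraction set {3, 6, 8, 10}:
k:     0  1  2  3  4  5  6  7  8  9 10 11 12 13
g(k):  0  0  0  1  1  1  2  2  2  3  3  3  4  0
So g(13) = 0.

0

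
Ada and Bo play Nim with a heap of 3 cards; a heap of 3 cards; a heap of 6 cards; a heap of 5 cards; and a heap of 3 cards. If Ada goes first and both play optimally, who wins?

Bo wins

Write each in binary and XOR column by column:
  011  (3)
  011  (3)
  110  (6)
  101  (5)
  011  (3)
  ---
  000  (0)
The nim-sum is 0, so this is a P-position: the player to move is in a losing position under optimal play; Ada is about to move from it and so loses — Bo wins.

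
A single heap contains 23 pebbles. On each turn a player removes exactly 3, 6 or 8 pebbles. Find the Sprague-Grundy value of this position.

Compute g(0), g(1), … for moves {3, 6, 8}:
k:     0  1  2  3  4  5  6  7  8  9 10 11 12 13 14 15 16 17 18 19 20 21 22 23
g(k):  0  0  0  1  1  1  2  2  2  3  3  0  0  0  1  1  1  2  2  2  3  3  0  0
So g(23) = 0.

0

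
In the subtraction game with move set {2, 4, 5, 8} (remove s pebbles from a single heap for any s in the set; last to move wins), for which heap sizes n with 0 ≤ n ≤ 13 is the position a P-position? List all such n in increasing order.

0, 1, 7, 10, 13

Compute g(0), g(1), … for moves {2, 4, 5, 8}:
k:     0  1  2  3  4  5  6  7  8  9 10 11 12 13
g(k):  0  0  1  1  2  2  3  0  4  1  0  2  1  0
The P-positions (g = 0) in 0..13 are 0, 1, 7, 10, 13.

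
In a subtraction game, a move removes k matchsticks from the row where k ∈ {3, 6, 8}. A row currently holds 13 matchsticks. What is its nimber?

0

Compute g(0), g(1), … for moves {3, 6, 8}:
g(0) = mex{} = 0
g(1) = mex{} = 0
g(2) = mex{} = 0
g(3) = mex{0} = 1
g(4) = mex{0} = 1
g(5) = mex{0} = 1
g(6) = mex{0,1} = 2
g(7) = mex{0,1} = 2
g(8) = mex{0,1} = 2
g(9) = mex{0,1,2} = 3
g(10) = mex{0,1,2} = 3
g(11) = mex{1,2} = 0
g(12) = mex{1,2,3} = 0
g(13) = mex{1,2,3} = 0
So g(13) = 0.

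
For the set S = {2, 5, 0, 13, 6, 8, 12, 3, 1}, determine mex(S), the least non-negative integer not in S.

4

The values 0, 1, 2, 3 are all present; 4 is the first non-negative integer missing from the set.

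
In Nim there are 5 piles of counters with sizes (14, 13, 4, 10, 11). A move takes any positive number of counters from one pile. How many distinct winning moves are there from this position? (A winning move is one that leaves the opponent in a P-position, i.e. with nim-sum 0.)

Nim-sum: 14 XOR 13 XOR 4 XOR 10 XOR 11 = 6.
The overall nim-sum is X = 6. A pile of size p has a winning move iff p XOR X < p (reduce it to p XOR X).
  14: 14 XOR 6 = 8 < 14 — winning move (to 8).
  13: 13 XOR 6 = 11 < 13 — winning move (to 11).
  4: 4 XOR 6 = 2 < 4 — winning move (to 2).
  10: 10 XOR 6 = 12 ≥ 10 — no move.
  11: 11 XOR 6 = 13 ≥ 11 — no move.
That gives 3 winning moves.

3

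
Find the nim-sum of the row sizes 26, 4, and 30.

Compute the nim-sum pairwise:
26 ⊕ 4 = 30
30 ⊕ 30 = 0

0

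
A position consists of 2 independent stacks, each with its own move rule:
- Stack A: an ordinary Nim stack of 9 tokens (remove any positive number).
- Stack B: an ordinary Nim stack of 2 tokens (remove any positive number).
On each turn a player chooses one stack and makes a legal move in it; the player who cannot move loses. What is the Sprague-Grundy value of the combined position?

Stack A is a plain Nim stack of size 9, so its Grundy value is 9.
Stack B is a plain Nim stack of size 2, so its Grundy value is 2.
By the Sprague-Grundy theorem, the Grundy value of a sum of independent games is the XOR of the component values.
Combined value = 9 ⊕ 2 = 11.

11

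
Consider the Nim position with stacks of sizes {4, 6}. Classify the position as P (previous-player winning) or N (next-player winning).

N-position

Compute the nim-sum pairwise:
4 XOR 6 = 2
The nim-sum is 2 ≠ 0, so this is an N-position: the player to move can win.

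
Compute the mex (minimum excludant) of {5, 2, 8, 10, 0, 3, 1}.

4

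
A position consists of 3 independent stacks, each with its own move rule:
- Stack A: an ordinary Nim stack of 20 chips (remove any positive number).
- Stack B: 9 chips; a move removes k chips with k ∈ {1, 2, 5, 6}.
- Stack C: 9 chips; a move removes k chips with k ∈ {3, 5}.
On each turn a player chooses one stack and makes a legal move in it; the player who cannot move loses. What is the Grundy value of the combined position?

22

Stack A is a plain Nim stack of size 20, so its Grundy value is 20.
Grundy values for stack B (subtraction set {1, 2, 5, 6}):
k:     0  1  2  3  4  5  6  7  8  9
g(k):  0  1  2  0  1  2  3  0  1  2
So g(9) = 2.
Grundy values for stack C (subtraction set {3, 5}):
g(0) = mex{} = 0
g(1) = mex{} = 0
g(2) = mex{} = 0
g(3) = mex{0} = 1
g(4) = mex{0} = 1
g(5) = mex{0} = 1
g(6) = mex{0,1} = 2
g(7) = mex{0,1} = 2
g(8) = mex{1} = 0
g(9) = mex{1,2} = 0
So g(9) = 0.
By the Sprague-Grundy theorem, the Grundy value of a sum of independent games is the XOR of the component values.
Combined value = 20 ⊕ 2 ⊕ 0 = 22.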